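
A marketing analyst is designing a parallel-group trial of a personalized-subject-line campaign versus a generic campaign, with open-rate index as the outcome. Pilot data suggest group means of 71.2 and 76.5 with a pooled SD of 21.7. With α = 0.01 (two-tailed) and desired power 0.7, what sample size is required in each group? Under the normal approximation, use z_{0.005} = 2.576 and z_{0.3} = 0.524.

Cohen's d = |M₁ − M₂| / SD_pooled = |71.2 − 76.5| / 21.7 = 5.3 / 21.7 = 0.244.
For two independent groups with equal n: n = 2·((z_{α/2} + z_β) / d)².
z_{α/2} + z_β = 2.576 + 0.524 = 3.100.
n = 2 × (3.100 / 0.244)² = 2 × 12.705² = 2 × 161.41 = 322.8.
Round up to the next whole participant.

n = 323 per group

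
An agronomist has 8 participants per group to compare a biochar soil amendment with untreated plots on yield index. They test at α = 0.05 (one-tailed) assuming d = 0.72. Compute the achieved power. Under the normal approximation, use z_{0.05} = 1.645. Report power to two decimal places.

power ≈ 0.42

For two equal groups, power = Φ(d·√(n/2) − z_{α}).
d·√(n/2) = 0.72 × √(8/2) = 0.72 × 2.000 = 1.440.
z_β = 1.440 − 1.645 = -0.205.
Power = Φ(-0.205) = 0.419.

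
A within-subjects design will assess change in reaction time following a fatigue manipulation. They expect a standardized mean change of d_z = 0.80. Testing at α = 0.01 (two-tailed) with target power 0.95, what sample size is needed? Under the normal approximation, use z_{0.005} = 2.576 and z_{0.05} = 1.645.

n = 28 pairs

For a paired (one-sample on differences) test: n = ((z_{α/2} + z_β) / d)².
z_{α/2} + z_β = 2.576 + 1.645 = 4.221.
n = (4.221 / 0.80)² = 5.276² = 27.84.
Round up.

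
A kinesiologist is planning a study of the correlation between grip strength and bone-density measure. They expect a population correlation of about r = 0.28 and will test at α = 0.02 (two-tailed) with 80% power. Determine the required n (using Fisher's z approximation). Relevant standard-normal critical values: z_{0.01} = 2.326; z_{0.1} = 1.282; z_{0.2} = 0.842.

Fisher's z: C = ½·ln((1+r)/(1−r)) = ½·ln(1.7778) = 0.2877.
n = ((z_{α/2} + z_β)/C)² + 3.
(2.326 + 0.842) / 0.2877 = 3.168 / 0.2877 = 11.011.
n = 11.011² + 3 = 121.25 + 3 = 124.3.
Round up.

n = 125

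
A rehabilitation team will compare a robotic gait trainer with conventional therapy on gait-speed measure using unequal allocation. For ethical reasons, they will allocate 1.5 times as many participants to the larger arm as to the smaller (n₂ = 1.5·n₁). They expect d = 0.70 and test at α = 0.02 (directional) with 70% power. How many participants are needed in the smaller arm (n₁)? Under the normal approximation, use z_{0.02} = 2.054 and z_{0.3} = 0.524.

With allocation ratio k = n₂/n₁ = 1.5, Var(x̄₁−x̄₂) = σ²(1/n₁ + 1/(k·n₁)) = σ²·(k+1)/(k·n₁).
So n₁ = (1 + 1/k)·((z_{α} + z_β)/d)² = 1.667 × (2.578/0.70)².
n₁ = 1.667 × 13.56 = 22.6.
Round up: n₁ = 23, giving n₂ = ⌈1.5 × 23⌉ = ⌈34.5⌉ = 35.

n₁ = 23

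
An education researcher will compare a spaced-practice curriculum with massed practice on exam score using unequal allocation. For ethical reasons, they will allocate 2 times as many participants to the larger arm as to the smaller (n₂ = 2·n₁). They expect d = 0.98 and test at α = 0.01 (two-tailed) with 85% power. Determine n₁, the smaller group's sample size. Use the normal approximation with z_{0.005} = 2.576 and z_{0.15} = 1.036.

With allocation ratio k = n₂/n₁ = 2, Var(x̄₁−x̄₂) = σ²(1/n₁ + 1/(k·n₁)) = σ²·(k+1)/(k·n₁).
So n₁ = (1 + 1/k)·((z_{α/2} + z_β)/d)² = 1.500 × (3.612/0.98)².
n₁ = 1.500 × 13.58 = 20.4.
Round up: n₁ = 21, giving n₂ = 2 × 21 = 42.

n₁ = 21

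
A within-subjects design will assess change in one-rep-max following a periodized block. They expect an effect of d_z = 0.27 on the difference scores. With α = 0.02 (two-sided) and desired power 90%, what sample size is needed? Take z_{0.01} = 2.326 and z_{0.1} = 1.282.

For a paired (one-sample on differences) test: n = ((z_{α/2} + z_β) / d)².
z_{α/2} + z_β = 2.326 + 1.282 = 3.608.
n = (3.608 / 0.27)² = 13.363² = 178.57.
Round up.

n = 179 pairs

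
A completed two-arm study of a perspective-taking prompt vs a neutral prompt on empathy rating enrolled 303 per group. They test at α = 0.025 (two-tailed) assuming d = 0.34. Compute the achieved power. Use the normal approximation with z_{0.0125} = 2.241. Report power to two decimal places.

power ≈ 0.97

For two equal groups, power = Φ(d·√(n/2) − z_{α/2}).
d·√(n/2) = 0.34 × √(303/2) = 0.34 × 12.309 = 4.185.
z_β = 4.185 − 2.241 = 1.944.
Power = Φ(1.944) = 0.974.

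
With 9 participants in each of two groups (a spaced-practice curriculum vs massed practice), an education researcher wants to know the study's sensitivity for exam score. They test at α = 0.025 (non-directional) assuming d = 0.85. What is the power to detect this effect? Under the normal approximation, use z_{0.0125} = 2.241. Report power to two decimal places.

power ≈ 0.33

For two equal groups, power = Φ(d·√(n/2) − z_{α/2}).
d·√(n/2) = 0.85 × √(9/2) = 0.85 × 2.121 = 1.803.
z_β = 1.803 − 2.241 = -0.438.
Power = Φ(-0.438) = 0.331.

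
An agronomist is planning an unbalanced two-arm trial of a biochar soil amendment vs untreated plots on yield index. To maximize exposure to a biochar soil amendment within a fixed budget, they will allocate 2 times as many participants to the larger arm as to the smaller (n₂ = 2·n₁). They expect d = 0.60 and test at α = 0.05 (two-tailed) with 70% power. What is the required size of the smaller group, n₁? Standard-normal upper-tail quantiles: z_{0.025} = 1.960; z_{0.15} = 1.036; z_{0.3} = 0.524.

With allocation ratio k = n₂/n₁ = 2, Var(x̄₁−x̄₂) = σ²(1/n₁ + 1/(k·n₁)) = σ²·(k+1)/(k·n₁).
So n₁ = (1 + 1/k)·((z_{α/2} + z_β)/d)² = 1.500 × (2.484/0.60)².
n₁ = 1.500 × 17.14 = 25.7.
Round up: n₁ = 26, giving n₂ = 2 × 26 = 52.

n₁ = 26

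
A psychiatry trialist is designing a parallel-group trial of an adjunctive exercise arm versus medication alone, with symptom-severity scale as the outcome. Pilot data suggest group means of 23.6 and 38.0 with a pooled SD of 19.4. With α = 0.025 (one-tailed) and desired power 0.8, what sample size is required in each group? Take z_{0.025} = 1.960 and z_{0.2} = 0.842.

Cohen's d = |M₁ − M₂| / SD_pooled = |23.6 − 38.0| / 19.4 = 14.4 / 19.4 = 0.742.
For two independent groups with equal n: n = 2·((z_{α} + z_β) / d)².
z_{α} + z_β = 1.960 + 0.842 = 2.802.
n = 2 × (2.802 / 0.742)² = 2 × 3.776² = 2 × 14.26 = 28.5.
Round up to the next whole participant.

n = 29 per group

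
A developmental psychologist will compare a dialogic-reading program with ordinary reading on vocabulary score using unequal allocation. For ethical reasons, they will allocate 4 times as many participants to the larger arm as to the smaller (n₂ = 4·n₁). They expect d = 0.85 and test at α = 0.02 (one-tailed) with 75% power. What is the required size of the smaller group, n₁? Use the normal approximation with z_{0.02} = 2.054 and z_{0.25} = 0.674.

n₁ = 13

With allocation ratio k = n₂/n₁ = 4, Var(x̄₁−x̄₂) = σ²(1/n₁ + 1/(k·n₁)) = σ²·(k+1)/(k·n₁).
So n₁ = (1 + 1/k)·((z_{α} + z_β)/d)² = 1.250 × (2.728/0.85)².
n₁ = 1.250 × 10.30 = 12.9.
Round up: n₁ = 13, giving n₂ = 4 × 13 = 52.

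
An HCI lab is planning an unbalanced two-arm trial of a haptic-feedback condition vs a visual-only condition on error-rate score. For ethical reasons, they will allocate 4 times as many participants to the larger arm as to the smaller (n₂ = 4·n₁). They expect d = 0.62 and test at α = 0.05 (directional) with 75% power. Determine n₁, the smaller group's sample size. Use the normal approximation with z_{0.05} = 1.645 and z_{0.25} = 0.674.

n₁ = 18

With allocation ratio k = n₂/n₁ = 4, Var(x̄₁−x̄₂) = σ²(1/n₁ + 1/(k·n₁)) = σ²·(k+1)/(k·n₁).
So n₁ = (1 + 1/k)·((z_{α} + z_β)/d)² = 1.250 × (2.319/0.62)².
n₁ = 1.250 × 13.99 = 17.5.
Round up: n₁ = 18, giving n₂ = 4 × 18 = 72.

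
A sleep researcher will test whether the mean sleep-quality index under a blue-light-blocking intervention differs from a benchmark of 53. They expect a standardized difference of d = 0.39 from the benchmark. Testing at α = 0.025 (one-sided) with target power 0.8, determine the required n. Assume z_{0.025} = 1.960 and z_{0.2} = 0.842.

n = 52

For a one-sample test: n = ((z_{α} + z_β) / d)².
z_{α} + z_β = 1.960 + 0.842 = 2.802.
n = (2.802 / 0.39)² = 7.185² = 51.62.
Round up.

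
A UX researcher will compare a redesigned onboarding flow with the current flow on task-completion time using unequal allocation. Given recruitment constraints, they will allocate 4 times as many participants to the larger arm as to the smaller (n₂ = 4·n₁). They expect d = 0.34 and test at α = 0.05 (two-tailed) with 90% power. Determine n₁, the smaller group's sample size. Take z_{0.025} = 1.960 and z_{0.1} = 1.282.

With allocation ratio k = n₂/n₁ = 4, Var(x̄₁−x̄₂) = σ²(1/n₁ + 1/(k·n₁)) = σ²·(k+1)/(k·n₁).
So n₁ = (1 + 1/k)·((z_{α/2} + z_β)/d)² = 1.250 × (3.242/0.34)².
n₁ = 1.250 × 90.92 = 113.7.
Round up: n₁ = 114, giving n₂ = 4 × 114 = 456.

n₁ = 114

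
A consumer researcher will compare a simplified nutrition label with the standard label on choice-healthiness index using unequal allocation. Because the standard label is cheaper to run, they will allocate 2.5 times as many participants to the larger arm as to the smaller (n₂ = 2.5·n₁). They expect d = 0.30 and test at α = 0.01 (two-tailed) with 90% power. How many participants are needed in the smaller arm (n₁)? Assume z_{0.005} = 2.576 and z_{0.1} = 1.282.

With allocation ratio k = n₂/n₁ = 2.5, Var(x̄₁−x̄₂) = σ²(1/n₁ + 1/(k·n₁)) = σ²·(k+1)/(k·n₁).
So n₁ = (1 + 1/k)·((z_{α/2} + z_β)/d)² = 1.400 × (3.858/0.30)².
n₁ = 1.400 × 165.38 = 231.5.
Round up: n₁ = 232, giving n₂ = 2.5 × 232 = 580.

n₁ = 232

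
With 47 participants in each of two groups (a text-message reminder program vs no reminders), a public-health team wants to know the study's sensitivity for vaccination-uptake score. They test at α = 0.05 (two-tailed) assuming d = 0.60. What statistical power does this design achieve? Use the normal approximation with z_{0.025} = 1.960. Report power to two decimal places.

For two equal groups, power = Φ(d·√(n/2) − z_{α/2}).
d·√(n/2) = 0.60 × √(47/2) = 0.60 × 4.848 = 2.909.
z_β = 2.909 − 1.960 = 0.949.
Power = Φ(0.949) = 0.829.

power ≈ 0.83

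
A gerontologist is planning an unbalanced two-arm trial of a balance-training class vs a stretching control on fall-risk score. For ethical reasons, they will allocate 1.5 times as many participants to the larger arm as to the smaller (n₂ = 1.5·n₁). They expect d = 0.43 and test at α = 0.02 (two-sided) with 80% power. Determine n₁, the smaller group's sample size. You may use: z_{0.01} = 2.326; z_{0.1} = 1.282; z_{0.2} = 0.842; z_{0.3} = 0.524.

n₁ = 91

With allocation ratio k = n₂/n₁ = 1.5, Var(x̄₁−x̄₂) = σ²(1/n₁ + 1/(k·n₁)) = σ²·(k+1)/(k·n₁).
So n₁ = (1 + 1/k)·((z_{α/2} + z_β)/d)² = 1.667 × (3.168/0.43)².
n₁ = 1.667 × 54.28 = 90.5.
Round up: n₁ = 91, giving n₂ = ⌈1.5 × 91⌉ = ⌈136.5⌉ = 137.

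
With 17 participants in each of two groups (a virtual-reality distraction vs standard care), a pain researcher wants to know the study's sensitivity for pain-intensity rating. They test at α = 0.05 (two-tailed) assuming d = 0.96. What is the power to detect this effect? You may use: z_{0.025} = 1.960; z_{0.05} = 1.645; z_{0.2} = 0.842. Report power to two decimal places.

For two equal groups, power = Φ(d·√(n/2) − z_{α/2}).
d·√(n/2) = 0.96 × √(17/2) = 0.96 × 2.915 = 2.799.
z_β = 2.799 − 1.960 = 0.839.
Power = Φ(0.839) = 0.799.

power ≈ 0.80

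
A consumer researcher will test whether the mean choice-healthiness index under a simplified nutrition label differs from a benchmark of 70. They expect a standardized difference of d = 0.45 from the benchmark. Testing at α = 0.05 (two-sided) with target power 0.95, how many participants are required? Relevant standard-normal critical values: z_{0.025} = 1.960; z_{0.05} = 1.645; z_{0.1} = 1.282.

n = 65

For a one-sample test: n = ((z_{α/2} + z_β) / d)².
z_{α/2} + z_β = 1.960 + 1.645 = 3.605.
n = (3.605 / 0.45)² = 8.011² = 64.18.
Round up.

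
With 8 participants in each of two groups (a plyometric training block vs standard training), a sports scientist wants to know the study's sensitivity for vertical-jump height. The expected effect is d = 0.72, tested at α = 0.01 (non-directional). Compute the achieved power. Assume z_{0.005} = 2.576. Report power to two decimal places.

For two equal groups, power = Φ(d·√(n/2) − z_{α/2}).
d·√(n/2) = 0.72 × √(8/2) = 0.72 × 2.000 = 1.440.
z_β = 1.440 − 2.576 = -1.136.
Power = Φ(-1.136) = 0.128.

power ≈ 0.13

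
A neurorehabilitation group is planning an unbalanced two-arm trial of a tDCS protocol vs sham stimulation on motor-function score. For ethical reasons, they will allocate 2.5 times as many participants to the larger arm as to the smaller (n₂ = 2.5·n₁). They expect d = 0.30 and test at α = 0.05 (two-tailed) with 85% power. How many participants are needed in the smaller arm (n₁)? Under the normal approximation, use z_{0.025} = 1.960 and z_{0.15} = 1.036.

n₁ = 140

With allocation ratio k = n₂/n₁ = 2.5, Var(x̄₁−x̄₂) = σ²(1/n₁ + 1/(k·n₁)) = σ²·(k+1)/(k·n₁).
So n₁ = (1 + 1/k)·((z_{α/2} + z_β)/d)² = 1.400 × (2.996/0.30)².
n₁ = 1.400 × 99.73 = 139.6.
Round up: n₁ = 140, giving n₂ = 2.5 × 140 = 350.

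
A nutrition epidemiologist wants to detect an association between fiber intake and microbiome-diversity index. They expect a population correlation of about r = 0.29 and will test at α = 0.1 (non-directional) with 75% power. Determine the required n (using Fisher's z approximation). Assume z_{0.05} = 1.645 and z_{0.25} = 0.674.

n = 64

Fisher's z: C = ½·ln((1+r)/(1−r)) = ½·ln(1.8169) = 0.2986.
n = ((z_{α/2} + z_β)/C)² + 3.
(1.645 + 0.674) / 0.2986 = 2.319 / 0.2986 = 7.766.
n = 7.766² + 3 = 60.31 + 3 = 63.3.
Round up.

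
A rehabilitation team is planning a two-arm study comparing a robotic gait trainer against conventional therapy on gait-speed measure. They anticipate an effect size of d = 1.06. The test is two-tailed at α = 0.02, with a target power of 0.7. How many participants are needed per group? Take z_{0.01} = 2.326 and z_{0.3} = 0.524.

For two independent groups with equal n: n = 2·((z_{α/2} + z_β) / d)².
z_{α/2} + z_β = 2.326 + 0.524 = 2.850.
n = 2 × (2.850 / 1.06)² = 2 × 2.689² = 2 × 7.23 = 14.5.
Round up to the next whole participant.

n = 15 per group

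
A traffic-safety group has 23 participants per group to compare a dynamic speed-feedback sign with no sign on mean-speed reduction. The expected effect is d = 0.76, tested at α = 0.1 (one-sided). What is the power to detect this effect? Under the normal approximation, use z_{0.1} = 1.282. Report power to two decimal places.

For two equal groups, power = Φ(d·√(n/2) − z_{α}).
d·√(n/2) = 0.76 × √(23/2) = 0.76 × 3.391 = 2.577.
z_β = 2.577 − 1.282 = 1.295.
Power = Φ(1.295) = 0.902.

power ≈ 0.90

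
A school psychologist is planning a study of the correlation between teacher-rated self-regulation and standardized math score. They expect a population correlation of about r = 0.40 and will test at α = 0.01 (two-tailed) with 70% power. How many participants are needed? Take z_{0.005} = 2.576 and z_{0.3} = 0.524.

n = 57

Fisher's z: C = ½·ln((1+r)/(1−r)) = ½·ln(2.3333) = 0.4236.
n = ((z_{α/2} + z_β)/C)² + 3.
(2.576 + 0.524) / 0.4236 = 3.100 / 0.4236 = 7.318.
n = 7.318² + 3 = 53.56 + 3 = 56.6.
Round up.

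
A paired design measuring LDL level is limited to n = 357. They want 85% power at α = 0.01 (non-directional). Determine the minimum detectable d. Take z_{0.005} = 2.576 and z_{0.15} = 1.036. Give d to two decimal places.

For a single sample (or paired design) of n = 357: d_min = (z_{α/2} + z_β)/√n.
z-sum = 2.576 + 1.036 = 3.612.
d_min = 3.612 / √357 = 3.612 / 18.894 = 0.191.

d_min ≈ 0.19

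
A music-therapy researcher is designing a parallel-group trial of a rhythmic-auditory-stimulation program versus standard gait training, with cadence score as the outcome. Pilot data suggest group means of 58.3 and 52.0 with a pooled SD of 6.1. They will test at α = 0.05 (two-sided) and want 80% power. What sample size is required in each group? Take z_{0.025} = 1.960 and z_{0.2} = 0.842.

n = 15 per group

Cohen's d = |M₁ − M₂| / SD_pooled = |58.3 − 52.0| / 6.1 = 6.3 / 6.1 = 1.033.
For two independent groups with equal n: n = 2·((z_{α/2} + z_β) / d)².
z_{α/2} + z_β = 1.960 + 0.842 = 2.802.
n = 2 × (2.802 / 1.033)² = 2 × 2.712² = 2 × 7.36 = 14.7.
Round up to the next whole participant.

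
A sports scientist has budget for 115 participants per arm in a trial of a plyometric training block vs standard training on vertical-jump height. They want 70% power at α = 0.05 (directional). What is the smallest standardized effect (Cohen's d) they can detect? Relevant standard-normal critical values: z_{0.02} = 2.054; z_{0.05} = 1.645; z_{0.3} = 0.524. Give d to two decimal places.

d_min ≈ 0.29

For two independent groups of n = 115 each: d_min = (z_{α} + z_β)·√(2/n).
z-sum = 1.645 + 0.524 = 2.169.
d_min = 2.169 × √(2/115) = 2.169 × 0.1319 = 0.286.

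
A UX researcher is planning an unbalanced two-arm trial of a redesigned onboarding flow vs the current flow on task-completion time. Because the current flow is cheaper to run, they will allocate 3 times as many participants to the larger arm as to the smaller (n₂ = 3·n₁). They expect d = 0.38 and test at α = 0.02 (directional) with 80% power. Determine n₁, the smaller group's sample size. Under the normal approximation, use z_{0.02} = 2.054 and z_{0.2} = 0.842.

With allocation ratio k = n₂/n₁ = 3, Var(x̄₁−x̄₂) = σ²(1/n₁ + 1/(k·n₁)) = σ²·(k+1)/(k·n₁).
So n₁ = (1 + 1/k)·((z_{α} + z_β)/d)² = 1.333 × (2.896/0.38)².
n₁ = 1.333 × 58.08 = 77.4.
Round up: n₁ = 78, giving n₂ = 3 × 78 = 234.

n₁ = 78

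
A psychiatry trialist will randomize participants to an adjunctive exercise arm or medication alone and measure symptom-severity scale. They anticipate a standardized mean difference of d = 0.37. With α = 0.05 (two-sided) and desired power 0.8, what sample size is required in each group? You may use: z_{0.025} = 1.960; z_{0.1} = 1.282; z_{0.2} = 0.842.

For two independent groups with equal n: n = 2·((z_{α/2} + z_β) / d)².
z_{α/2} + z_β = 1.960 + 0.842 = 2.802.
n = 2 × (2.802 / 0.37)² = 2 × 7.573² = 2 × 57.35 = 114.7.
Round up to the next whole participant.

n = 115 per group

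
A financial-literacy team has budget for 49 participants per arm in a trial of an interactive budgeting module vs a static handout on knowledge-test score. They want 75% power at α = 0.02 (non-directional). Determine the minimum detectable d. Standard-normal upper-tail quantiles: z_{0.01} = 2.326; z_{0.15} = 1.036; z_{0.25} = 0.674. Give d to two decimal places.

d_min ≈ 0.61

For two independent groups of n = 49 each: d_min = (z_{α/2} + z_β)·√(2/n).
z-sum = 2.326 + 0.674 = 3.000.
d_min = 3.000 × √(2/49) = 3.000 × 0.2020 = 0.606.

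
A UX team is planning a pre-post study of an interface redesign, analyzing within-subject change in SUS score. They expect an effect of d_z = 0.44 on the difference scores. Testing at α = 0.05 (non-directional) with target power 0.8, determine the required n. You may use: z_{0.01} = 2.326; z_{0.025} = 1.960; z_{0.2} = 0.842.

For a paired (one-sample on differences) test: n = ((z_{α/2} + z_β) / d)².
z_{α/2} + z_β = 1.960 + 0.842 = 2.802.
n = (2.802 / 0.44)² = 6.368² = 40.55.
Round up.

n = 41 pairs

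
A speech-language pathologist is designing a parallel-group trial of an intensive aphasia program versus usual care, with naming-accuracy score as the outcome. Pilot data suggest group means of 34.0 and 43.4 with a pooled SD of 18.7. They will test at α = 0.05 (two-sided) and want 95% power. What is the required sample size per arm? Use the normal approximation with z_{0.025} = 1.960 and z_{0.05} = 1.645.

n = 103 per group

Cohen's d = |M₁ − M₂| / SD_pooled = |34.0 − 43.4| / 18.7 = 9.4 / 18.7 = 0.503.
For two independent groups with equal n: n = 2·((z_{α/2} + z_β) / d)².
z_{α/2} + z_β = 1.960 + 1.645 = 3.605.
n = 2 × (3.605 / 0.503)² = 2 × 7.167² = 2 × 51.37 = 102.7.
Round up to the next whole participant.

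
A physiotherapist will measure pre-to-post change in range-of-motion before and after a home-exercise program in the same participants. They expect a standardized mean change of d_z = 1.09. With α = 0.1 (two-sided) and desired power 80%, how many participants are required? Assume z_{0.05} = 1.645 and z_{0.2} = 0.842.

n = 6 pairs

For a paired (one-sample on differences) test: n = ((z_{α/2} + z_β) / d)².
z_{α/2} + z_β = 1.645 + 0.842 = 2.487.
n = (2.487 / 1.09)² = 2.282² = 5.21.
Round up.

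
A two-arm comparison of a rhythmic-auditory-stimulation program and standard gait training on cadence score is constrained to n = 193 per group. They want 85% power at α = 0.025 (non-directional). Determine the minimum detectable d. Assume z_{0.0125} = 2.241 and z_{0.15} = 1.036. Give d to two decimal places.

For two independent groups of n = 193 each: d_min = (z_{α/2} + z_β)·√(2/n).
z-sum = 2.241 + 1.036 = 3.277.
d_min = 3.277 × √(2/193) = 3.277 × 0.1018 = 0.334.

d_min ≈ 0.33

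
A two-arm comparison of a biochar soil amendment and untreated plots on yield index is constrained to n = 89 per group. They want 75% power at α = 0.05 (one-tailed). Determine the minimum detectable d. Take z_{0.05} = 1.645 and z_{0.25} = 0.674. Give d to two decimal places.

For two independent groups of n = 89 each: d_min = (z_{α} + z_β)·√(2/n).
z-sum = 1.645 + 0.674 = 2.319.
d_min = 2.319 × √(2/89) = 2.319 × 0.1499 = 0.348.

d_min ≈ 0.35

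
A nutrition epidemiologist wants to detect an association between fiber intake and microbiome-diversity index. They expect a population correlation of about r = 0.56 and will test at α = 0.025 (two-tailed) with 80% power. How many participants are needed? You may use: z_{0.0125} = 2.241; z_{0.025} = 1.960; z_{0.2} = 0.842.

Fisher's z: C = ½·ln((1+r)/(1−r)) = ½·ln(3.5455) = 0.6328.
n = ((z_{α/2} + z_β)/C)² + 3.
(2.241 + 0.842) / 0.6328 = 3.083 / 0.6328 = 4.872.
n = 4.872² + 3 = 23.74 + 3 = 26.7.
Round up.

n = 27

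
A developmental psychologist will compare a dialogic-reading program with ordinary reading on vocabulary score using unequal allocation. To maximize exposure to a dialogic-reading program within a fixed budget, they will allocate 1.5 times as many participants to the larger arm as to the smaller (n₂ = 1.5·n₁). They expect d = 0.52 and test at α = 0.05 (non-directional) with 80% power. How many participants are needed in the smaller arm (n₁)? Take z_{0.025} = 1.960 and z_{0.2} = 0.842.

With allocation ratio k = n₂/n₁ = 1.5, Var(x̄₁−x̄₂) = σ²(1/n₁ + 1/(k·n₁)) = σ²·(k+1)/(k·n₁).
So n₁ = (1 + 1/k)·((z_{α/2} + z_β)/d)² = 1.667 × (2.802/0.52)².
n₁ = 1.667 × 29.04 = 48.4.
Round up: n₁ = 49, giving n₂ = ⌈1.5 × 49⌉ = ⌈73.5⌉ = 74.

n₁ = 49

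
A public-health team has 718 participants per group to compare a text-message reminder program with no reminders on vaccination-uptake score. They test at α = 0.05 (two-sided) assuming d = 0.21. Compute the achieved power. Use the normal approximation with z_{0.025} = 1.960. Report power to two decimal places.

For two equal groups, power = Φ(d·√(n/2) − z_{α/2}).
d·√(n/2) = 0.21 × √(718/2) = 0.21 × 18.947 = 3.979.
z_β = 3.979 − 1.960 = 2.019.
Power = Φ(2.019) = 0.978.

power ≈ 0.98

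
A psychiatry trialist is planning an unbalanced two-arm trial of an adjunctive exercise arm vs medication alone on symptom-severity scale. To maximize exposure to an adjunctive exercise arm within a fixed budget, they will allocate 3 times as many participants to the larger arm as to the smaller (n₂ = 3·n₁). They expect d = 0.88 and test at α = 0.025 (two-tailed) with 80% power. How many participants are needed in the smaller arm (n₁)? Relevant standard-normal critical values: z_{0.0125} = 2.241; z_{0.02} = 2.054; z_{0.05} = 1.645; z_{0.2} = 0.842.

With allocation ratio k = n₂/n₁ = 3, Var(x̄₁−x̄₂) = σ²(1/n₁ + 1/(k·n₁)) = σ²·(k+1)/(k·n₁).
So n₁ = (1 + 1/k)·((z_{α/2} + z_β)/d)² = 1.333 × (3.083/0.88)².
n₁ = 1.333 × 12.27 = 16.4.
Round up: n₁ = 17, giving n₂ = 3 × 17 = 51.

n₁ = 17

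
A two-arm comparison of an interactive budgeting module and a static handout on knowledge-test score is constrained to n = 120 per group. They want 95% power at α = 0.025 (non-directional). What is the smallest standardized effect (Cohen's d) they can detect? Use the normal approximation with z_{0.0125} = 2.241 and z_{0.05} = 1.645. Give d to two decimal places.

For two independent groups of n = 120 each: d_min = (z_{α/2} + z_β)·√(2/n).
z-sum = 2.241 + 1.645 = 3.886.
d_min = 3.886 × √(2/120) = 3.886 × 0.1291 = 0.502.

d_min ≈ 0.50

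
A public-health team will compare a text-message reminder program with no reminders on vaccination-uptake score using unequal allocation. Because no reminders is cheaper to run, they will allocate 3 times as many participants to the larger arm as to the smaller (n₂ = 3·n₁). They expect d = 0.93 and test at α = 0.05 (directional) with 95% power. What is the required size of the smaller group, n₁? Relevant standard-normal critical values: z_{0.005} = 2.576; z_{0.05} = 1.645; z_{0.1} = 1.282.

With allocation ratio k = n₂/n₁ = 3, Var(x̄₁−x̄₂) = σ²(1/n₁ + 1/(k·n₁)) = σ²·(k+1)/(k·n₁).
So n₁ = (1 + 1/k)·((z_{α} + z_β)/d)² = 1.333 × (3.290/0.93)².
n₁ = 1.333 × 12.51 = 16.7.
Round up: n₁ = 17, giving n₂ = 3 × 17 = 51.

n₁ = 17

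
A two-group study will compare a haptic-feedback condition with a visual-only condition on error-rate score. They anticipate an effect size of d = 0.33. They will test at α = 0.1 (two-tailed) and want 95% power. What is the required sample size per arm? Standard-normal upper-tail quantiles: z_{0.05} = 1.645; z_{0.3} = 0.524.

For two independent groups with equal n: n = 2·((z_{α/2} + z_β) / d)².
z_{α/2} + z_β = 1.645 + 1.645 = 3.290.
n = 2 × (3.290 / 0.33)² = 2 × 9.970² = 2 × 99.39 = 198.8.
Round up to the next whole participant.

n = 199 per group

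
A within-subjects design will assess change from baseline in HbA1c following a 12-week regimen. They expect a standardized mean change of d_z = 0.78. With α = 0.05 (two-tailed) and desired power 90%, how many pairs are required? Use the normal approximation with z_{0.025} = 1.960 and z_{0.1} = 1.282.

For a paired (one-sample on differences) test: n = ((z_{α/2} + z_β) / d)².
z_{α/2} + z_β = 1.960 + 1.282 = 3.242.
n = (3.242 / 0.78)² = 4.156² = 17.28.
Round up.

n = 18 pairs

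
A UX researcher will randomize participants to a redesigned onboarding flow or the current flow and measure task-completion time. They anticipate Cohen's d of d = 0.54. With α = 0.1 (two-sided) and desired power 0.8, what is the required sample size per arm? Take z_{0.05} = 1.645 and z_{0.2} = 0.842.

n = 43 per group

For two independent groups with equal n: n = 2·((z_{α/2} + z_β) / d)².
z_{α/2} + z_β = 1.645 + 0.842 = 2.487.
n = 2 × (2.487 / 0.54)² = 2 × 4.606² = 2 × 21.21 = 42.4.
Round up to the next whole participant.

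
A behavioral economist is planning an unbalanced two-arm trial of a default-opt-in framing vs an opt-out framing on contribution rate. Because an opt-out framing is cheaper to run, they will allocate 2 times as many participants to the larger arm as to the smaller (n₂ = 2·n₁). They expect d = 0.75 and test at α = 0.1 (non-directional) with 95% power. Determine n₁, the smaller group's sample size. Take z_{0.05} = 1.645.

With allocation ratio k = n₂/n₁ = 2, Var(x̄₁−x̄₂) = σ²(1/n₁ + 1/(k·n₁)) = σ²·(k+1)/(k·n₁).
So n₁ = (1 + 1/k)·((z_{α/2} + z_β)/d)² = 1.500 × (3.290/0.75)².
n₁ = 1.500 × 19.24 = 28.9.
Round up: n₁ = 29, giving n₂ = 2 × 29 = 58.

n₁ = 29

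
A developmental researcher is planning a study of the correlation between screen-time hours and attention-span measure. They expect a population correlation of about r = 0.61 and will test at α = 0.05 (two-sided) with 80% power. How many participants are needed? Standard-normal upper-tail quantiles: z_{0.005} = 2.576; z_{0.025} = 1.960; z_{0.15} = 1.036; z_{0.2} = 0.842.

n = 19

Fisher's z: C = ½·ln((1+r)/(1−r)) = ½·ln(4.1282) = 0.7089.
n = ((z_{α/2} + z_β)/C)² + 3.
(1.960 + 0.842) / 0.7089 = 2.802 / 0.7089 = 3.953.
n = 3.953² + 3 = 15.62 + 3 = 18.6.
Round up.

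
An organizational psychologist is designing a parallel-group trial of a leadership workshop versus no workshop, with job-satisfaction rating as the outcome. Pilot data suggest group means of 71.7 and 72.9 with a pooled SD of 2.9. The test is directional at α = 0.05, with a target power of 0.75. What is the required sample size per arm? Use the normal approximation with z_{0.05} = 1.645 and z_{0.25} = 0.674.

n = 63 per group

Cohen's d = |M₁ − M₂| / SD_pooled = |71.7 − 72.9| / 2.9 = 1.2 / 2.9 = 0.414.
For two independent groups with equal n: n = 2·((z_{α} + z_β) / d)².
z_{α} + z_β = 1.645 + 0.674 = 2.319.
n = 2 × (2.319 / 0.414)² = 2 × 5.601² = 2 × 31.38 = 62.8.
Round up to the next whole participant.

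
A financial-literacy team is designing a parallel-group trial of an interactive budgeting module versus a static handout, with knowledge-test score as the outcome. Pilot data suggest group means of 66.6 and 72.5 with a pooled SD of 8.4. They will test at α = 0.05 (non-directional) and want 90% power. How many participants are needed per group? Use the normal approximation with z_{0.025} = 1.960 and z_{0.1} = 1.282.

Cohen's d = |M₁ − M₂| / SD_pooled = |66.6 − 72.5| / 8.4 = 5.9 / 8.4 = 0.702.
For two independent groups with equal n: n = 2·((z_{α/2} + z_β) / d)².
z_{α/2} + z_β = 1.960 + 1.282 = 3.242.
n = 2 × (3.242 / 0.702)² = 2 × 4.618² = 2 × 21.33 = 42.7.
Round up to the next whole participant.

n = 43 per group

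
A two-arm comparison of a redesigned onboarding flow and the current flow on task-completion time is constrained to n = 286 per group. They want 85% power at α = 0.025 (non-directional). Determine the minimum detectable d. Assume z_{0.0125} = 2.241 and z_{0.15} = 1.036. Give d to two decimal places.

d_min ≈ 0.27

For two independent groups of n = 286 each: d_min = (z_{α/2} + z_β)·√(2/n).
z-sum = 2.241 + 1.036 = 3.277.
d_min = 3.277 × √(2/286) = 3.277 × 0.0836 = 0.274.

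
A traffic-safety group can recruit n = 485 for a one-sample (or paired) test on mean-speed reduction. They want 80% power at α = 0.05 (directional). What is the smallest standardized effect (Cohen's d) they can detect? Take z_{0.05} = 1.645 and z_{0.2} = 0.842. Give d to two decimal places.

d_min ≈ 0.11

For a single sample (or paired design) of n = 485: d_min = (z_{α} + z_β)/√n.
z-sum = 1.645 + 0.842 = 2.487.
d_min = 2.487 / √485 = 2.487 / 22.023 = 0.113.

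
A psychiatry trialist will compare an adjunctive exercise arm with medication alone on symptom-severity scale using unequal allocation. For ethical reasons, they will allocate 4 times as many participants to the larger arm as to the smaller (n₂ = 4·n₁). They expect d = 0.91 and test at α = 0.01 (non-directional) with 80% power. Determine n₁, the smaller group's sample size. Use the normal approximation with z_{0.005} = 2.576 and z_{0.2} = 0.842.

n₁ = 18

With allocation ratio k = n₂/n₁ = 4, Var(x̄₁−x̄₂) = σ²(1/n₁ + 1/(k·n₁)) = σ²·(k+1)/(k·n₁).
So n₁ = (1 + 1/k)·((z_{α/2} + z_β)/d)² = 1.250 × (3.418/0.91)².
n₁ = 1.250 × 14.11 = 17.6.
Round up: n₁ = 18, giving n₂ = 4 × 18 = 72.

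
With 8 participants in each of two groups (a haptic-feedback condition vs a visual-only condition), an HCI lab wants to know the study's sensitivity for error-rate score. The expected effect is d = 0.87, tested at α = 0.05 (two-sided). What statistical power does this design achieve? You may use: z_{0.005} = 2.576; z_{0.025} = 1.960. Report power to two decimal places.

For two equal groups, power = Φ(d·√(n/2) − z_{α/2}).
d·√(n/2) = 0.87 × √(8/2) = 0.87 × 2.000 = 1.740.
z_β = 1.740 − 1.960 = -0.220.
Power = Φ(-0.220) = 0.413.

power ≈ 0.41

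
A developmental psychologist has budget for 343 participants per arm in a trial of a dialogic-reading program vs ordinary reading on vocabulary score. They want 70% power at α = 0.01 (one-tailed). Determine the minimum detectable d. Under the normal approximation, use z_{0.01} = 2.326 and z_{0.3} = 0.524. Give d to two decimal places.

d_min ≈ 0.22

For two independent groups of n = 343 each: d_min = (z_{α} + z_β)·√(2/n).
z-sum = 2.326 + 0.524 = 2.850.
d_min = 2.850 × √(2/343) = 2.850 × 0.0764 = 0.218.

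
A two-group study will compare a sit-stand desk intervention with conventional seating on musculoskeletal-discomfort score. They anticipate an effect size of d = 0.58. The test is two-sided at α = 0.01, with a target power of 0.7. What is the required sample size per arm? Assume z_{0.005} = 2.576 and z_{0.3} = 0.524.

n = 58 per group

For two independent groups with equal n: n = 2·((z_{α/2} + z_β) / d)².
z_{α/2} + z_β = 2.576 + 0.524 = 3.100.
n = 2 × (3.100 / 0.58)² = 2 × 5.345² = 2 × 28.57 = 57.1.
Round up to the next whole participant.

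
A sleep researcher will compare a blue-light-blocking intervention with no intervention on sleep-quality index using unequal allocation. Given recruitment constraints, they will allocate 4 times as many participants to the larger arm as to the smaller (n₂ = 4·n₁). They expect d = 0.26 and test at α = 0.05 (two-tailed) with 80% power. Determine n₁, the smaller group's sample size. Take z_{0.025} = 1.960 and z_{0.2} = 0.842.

n₁ = 146

With allocation ratio k = n₂/n₁ = 4, Var(x̄₁−x̄₂) = σ²(1/n₁ + 1/(k·n₁)) = σ²·(k+1)/(k·n₁).
So n₁ = (1 + 1/k)·((z_{α/2} + z_β)/d)² = 1.250 × (2.802/0.26)².
n₁ = 1.250 × 116.14 = 145.2.
Round up: n₁ = 146, giving n₂ = 4 × 146 = 584.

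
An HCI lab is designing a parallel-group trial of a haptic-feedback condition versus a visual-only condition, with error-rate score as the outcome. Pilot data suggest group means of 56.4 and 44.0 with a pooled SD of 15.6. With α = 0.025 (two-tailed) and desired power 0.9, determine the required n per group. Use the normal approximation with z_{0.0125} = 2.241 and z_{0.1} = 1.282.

Cohen's d = |M₁ − M₂| / SD_pooled = |56.4 − 44.0| / 15.6 = 12.4 / 15.6 = 0.795.
For two independent groups with equal n: n = 2·((z_{α/2} + z_β) / d)².
z_{α/2} + z_β = 2.241 + 1.282 = 3.523.
n = 2 × (3.523 / 0.795)² = 2 × 4.431² = 2 × 19.64 = 39.3.
Round up to the next whole participant.

n = 40 per group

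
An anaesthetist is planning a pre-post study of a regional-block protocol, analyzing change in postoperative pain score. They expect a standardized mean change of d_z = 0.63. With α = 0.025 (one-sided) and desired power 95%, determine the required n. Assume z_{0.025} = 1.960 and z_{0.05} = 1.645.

For a paired (one-sample on differences) test: n = ((z_{α} + z_β) / d)².
z_{α} + z_β = 1.960 + 1.645 = 3.605.
n = (3.605 / 0.63)² = 5.722² = 32.74.
Round up.

n = 33 pairs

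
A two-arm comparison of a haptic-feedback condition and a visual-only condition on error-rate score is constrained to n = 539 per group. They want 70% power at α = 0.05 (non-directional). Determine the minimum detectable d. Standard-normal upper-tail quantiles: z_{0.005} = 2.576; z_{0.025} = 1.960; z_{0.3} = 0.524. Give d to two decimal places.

For two independent groups of n = 539 each: d_min = (z_{α/2} + z_β)·√(2/n).
z-sum = 1.960 + 0.524 = 2.484.
d_min = 2.484 × √(2/539) = 2.484 × 0.0609 = 0.151.

d_min ≈ 0.15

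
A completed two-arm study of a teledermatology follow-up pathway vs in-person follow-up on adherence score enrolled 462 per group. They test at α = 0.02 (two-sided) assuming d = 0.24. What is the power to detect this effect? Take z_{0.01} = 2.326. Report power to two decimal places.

For two equal groups, power = Φ(d·√(n/2) − z_{α/2}).
d·√(n/2) = 0.24 × √(462/2) = 0.24 × 15.199 = 3.648.
z_β = 3.648 − 2.326 = 1.322.
Power = Φ(1.322) = 0.907.

power ≈ 0.91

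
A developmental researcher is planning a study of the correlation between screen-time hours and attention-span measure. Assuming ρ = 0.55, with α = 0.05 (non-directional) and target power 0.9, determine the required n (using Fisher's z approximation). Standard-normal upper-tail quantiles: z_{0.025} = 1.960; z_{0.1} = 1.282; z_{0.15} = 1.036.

n = 31

Fisher's z: C = ½·ln((1+r)/(1−r)) = ½·ln(3.4444) = 0.6184.
n = ((z_{α/2} + z_β)/C)² + 3.
(1.960 + 1.282) / 0.6184 = 3.242 / 0.6184 = 5.243.
n = 5.243² + 3 = 27.48 + 3 = 30.5.
Round up.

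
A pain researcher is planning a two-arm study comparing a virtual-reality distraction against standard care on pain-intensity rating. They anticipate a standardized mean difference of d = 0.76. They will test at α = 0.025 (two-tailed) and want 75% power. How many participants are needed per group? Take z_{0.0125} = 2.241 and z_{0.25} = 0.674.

n = 30 per group

For two independent groups with equal n: n = 2·((z_{α/2} + z_β) / d)².
z_{α/2} + z_β = 2.241 + 0.674 = 2.915.
n = 2 × (2.915 / 0.76)² = 2 × 3.836² = 2 × 14.71 = 29.4.
Round up to the next whole participant.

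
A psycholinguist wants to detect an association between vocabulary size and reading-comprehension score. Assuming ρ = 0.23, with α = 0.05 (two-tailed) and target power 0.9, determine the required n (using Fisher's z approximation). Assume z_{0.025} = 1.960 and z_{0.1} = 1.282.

Fisher's z: C = ½·ln((1+r)/(1−r)) = ½·ln(1.5974) = 0.2342.
n = ((z_{α/2} + z_β)/C)² + 3.
(1.960 + 1.282) / 0.2342 = 3.242 / 0.2342 = 13.843.
n = 13.843² + 3 = 191.63 + 3 = 194.6.
Round up.

n = 195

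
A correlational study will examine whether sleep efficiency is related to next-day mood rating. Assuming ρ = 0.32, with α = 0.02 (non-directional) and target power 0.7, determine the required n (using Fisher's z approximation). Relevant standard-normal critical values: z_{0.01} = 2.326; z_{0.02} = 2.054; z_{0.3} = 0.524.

n = 77

Fisher's z: C = ½·ln((1+r)/(1−r)) = ½·ln(1.9412) = 0.3316.
n = ((z_{α/2} + z_β)/C)² + 3.
(2.326 + 0.524) / 0.3316 = 2.850 / 0.3316 = 8.595.
n = 8.595² + 3 = 73.87 + 3 = 76.9.
Round up.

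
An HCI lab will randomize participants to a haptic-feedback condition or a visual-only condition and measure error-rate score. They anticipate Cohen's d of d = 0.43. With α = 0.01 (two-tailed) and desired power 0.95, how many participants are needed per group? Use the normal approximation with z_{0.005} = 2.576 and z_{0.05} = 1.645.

n = 193 per group

For two independent groups with equal n: n = 2·((z_{α/2} + z_β) / d)².
z_{α/2} + z_β = 2.576 + 1.645 = 4.221.
n = 2 × (4.221 / 0.43)² = 2 × 9.816² = 2 × 96.36 = 192.7.
Round up to the next whole participant.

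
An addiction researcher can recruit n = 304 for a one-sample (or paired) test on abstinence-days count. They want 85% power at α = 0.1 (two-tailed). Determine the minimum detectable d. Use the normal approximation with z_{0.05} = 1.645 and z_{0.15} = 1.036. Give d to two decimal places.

d_min ≈ 0.15

For a single sample (or paired design) of n = 304: d_min = (z_{α/2} + z_β)/√n.
z-sum = 1.645 + 1.036 = 2.681.
d_min = 2.681 / √304 = 2.681 / 17.436 = 0.154.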